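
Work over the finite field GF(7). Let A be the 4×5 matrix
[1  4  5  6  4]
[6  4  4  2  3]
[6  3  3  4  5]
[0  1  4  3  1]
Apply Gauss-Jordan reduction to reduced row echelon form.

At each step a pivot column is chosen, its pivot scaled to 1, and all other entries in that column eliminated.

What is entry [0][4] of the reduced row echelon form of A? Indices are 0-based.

step 1: normalize row 0 (÷1) = (1, 4, 5, 6, 4)
  row 1: subtract 6×row0 = (0, 1, 2, 1, 0)
  row 2: subtract 6×row0 = (0, 0, 1, 3, 2)
step 2: normalize row 1 (÷1) = (0, 1, 2, 1, 0)
  row 0: subtract 4×row1 = (1, 0, 4, 2, 4)
  row 3: subtract 1×row1 = (0, 0, 2, 2, 1)
step 3: normalize row 2 (÷1) = (0, 0, 1, 3, 2)
  row 0: subtract 4×row2 = (1, 0, 0, 4, 3)
  row 1: subtract 2×row2 = (0, 1, 0, 2, 3)
  row 3: subtract 2×row2 = (0, 0, 0, 3, 4)
step 4: normalize row 3 (÷3) = (0, 0, 0, 1, 6)
  row 0: subtract 4×row3 = (1, 0, 0, 0, 0)
  row 1: subtract 2×row3 = (0, 1, 0, 0, 5)
  row 2: subtract 3×row3 = (0, 0, 1, 0, 5)

M[0][4] = 0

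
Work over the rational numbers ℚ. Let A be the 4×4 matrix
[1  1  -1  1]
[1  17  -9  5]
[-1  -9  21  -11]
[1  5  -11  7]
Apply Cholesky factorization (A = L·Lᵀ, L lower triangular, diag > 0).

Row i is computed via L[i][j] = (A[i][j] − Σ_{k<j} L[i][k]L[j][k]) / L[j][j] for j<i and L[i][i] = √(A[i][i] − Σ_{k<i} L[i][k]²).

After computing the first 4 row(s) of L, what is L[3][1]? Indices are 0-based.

Step 1: L[0][0] = √(1) = 1.
  L[1][0] = (1) / L[0][0] = 1.
Step 2: L[1][1] = √(16) = 4.
  L[2][0] = (-1) / L[0][0] = -1.
  L[2][1] = (-8) / L[1][1] = -2.
Step 3: L[2][2] = √(16) = 4.
  L[3][0] = (1) / L[0][0] = 1.
  L[3][1] = (4) / L[1][1] = 1.
  L[3][2] = (-8) / L[2][2] = -2.
Step 4: L[3][3] = √(1) = 1.

L[3][1] = 1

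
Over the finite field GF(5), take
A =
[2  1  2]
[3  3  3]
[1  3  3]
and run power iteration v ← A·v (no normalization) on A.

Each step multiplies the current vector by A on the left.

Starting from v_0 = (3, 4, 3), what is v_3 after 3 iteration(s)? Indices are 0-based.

v_3 = (1, 4, 4)

v_0 = (3, 4, 3).
v_1 = A·v_0 = (1, 0, 4).
v_2 = A·v_1 = (0, 0, 3).
v_3 = A·v_2 = (1, 4, 4).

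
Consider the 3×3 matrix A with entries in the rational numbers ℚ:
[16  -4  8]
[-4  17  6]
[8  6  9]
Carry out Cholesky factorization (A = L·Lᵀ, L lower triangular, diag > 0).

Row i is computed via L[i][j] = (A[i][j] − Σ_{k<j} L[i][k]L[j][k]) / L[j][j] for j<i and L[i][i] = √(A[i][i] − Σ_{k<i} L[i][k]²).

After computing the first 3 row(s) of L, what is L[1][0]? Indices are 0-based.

L[1][0] = -1

Step 1: L[0][0] = √(16) = 4.
  L[1][0] = (-4) / L[0][0] = -1.
Step 2: L[1][1] = √(16) = 4.
  L[2][0] = (8) / L[0][0] = 2.
  L[2][1] = (8) / L[1][1] = 2.
Step 3: L[2][2] = √(1) = 1.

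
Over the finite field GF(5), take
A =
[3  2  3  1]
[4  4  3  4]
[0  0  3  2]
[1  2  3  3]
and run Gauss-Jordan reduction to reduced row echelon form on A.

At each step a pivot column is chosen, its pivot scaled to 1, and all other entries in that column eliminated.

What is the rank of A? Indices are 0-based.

rank = 4

step 1: normalize row 0 (÷3) = (1, 4, 1, 2)
  row 1: subtract 4×row0 = (0, 3, 4, 1)
  row 3: subtract 1×row0 = (0, 3, 2, 1)
step 2: normalize row 1 (÷3) = (0, 1, 3, 2)
  row 0: subtract 4×row1 = (1, 0, 4, 4)
  row 3: subtract 3×row1 = (0, 0, 3, 0)
step 3: normalize row 2 (÷3) = (0, 0, 1, 4)
  row 0: subtract 4×row2 = (1, 0, 0, 3)
  row 1: subtract 3×row2 = (0, 1, 0, 0)
  row 3: subtract 3×row2 = (0, 0, 0, 3)
step 4: normalize row 3 (÷3) = (0, 0, 0, 1)
  row 0: subtract 3×row3 = (1, 0, 0, 0)
  row 2: subtract 4×row3 = (0, 0, 1, 0)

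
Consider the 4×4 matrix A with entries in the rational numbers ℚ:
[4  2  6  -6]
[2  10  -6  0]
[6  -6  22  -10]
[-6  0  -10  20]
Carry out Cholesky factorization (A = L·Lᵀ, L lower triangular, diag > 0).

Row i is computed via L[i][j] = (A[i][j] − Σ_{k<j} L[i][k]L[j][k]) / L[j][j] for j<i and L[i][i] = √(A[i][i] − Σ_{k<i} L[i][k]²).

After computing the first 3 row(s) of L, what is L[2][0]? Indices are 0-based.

L[2][0] = 3

Step 1: L[0][0] = √(4) = 2.
  L[1][0] = (2) / L[0][0] = 1.
Step 2: L[1][1] = √(9) = 3.
  L[2][0] = (6) / L[0][0] = 3.
  L[2][1] = (-9) / L[1][1] = -3.
Step 3: L[2][2] = √(4) = 2.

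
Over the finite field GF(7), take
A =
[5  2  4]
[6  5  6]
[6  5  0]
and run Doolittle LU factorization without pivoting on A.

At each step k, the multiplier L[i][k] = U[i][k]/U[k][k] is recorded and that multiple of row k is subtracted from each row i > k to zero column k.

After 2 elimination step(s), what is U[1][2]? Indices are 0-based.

k=0: U[0][0]=5
  eliminate (1,0): mult=4, new row 1: (0, 4, 4); set L[1][0]=4
  eliminate (2,0): mult=4, new row 2: (0, 4, 5); set L[2][0]=4
k=1: U[1][1]=4
  eliminate (2,1): mult=1, new row 2: (0, 0, 1); set L[2][1]=1

U[1][2] = 4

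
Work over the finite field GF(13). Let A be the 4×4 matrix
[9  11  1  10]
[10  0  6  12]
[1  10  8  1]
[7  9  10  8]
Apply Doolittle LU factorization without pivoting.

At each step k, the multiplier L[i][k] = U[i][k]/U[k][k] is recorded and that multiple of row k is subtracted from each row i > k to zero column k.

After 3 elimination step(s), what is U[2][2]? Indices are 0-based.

k=0: U[0][0]=9
  eliminate (1,0): mult=4, new row 1: (0, 8, 2, 11); set L[1][0]=4
  eliminate (2,0): mult=3, new row 2: (0, 3, 5, 10); set L[2][0]=3
  eliminate (3,0): mult=8, new row 3: (0, 12, 2, 6); set L[3][0]=8
k=1: U[1][1]=8
  eliminate (2,1): mult=2, new row 2: (0, 0, 1, 1); set L[2][1]=2
  eliminate (3,1): mult=8, new row 3: (0, 0, 12, 9); set L[3][1]=8
k=2: U[2][2]=1
  eliminate (3,2): mult=12, new row 3: (0, 0, 0, 10); set L[3][2]=12

U[2][2] = 1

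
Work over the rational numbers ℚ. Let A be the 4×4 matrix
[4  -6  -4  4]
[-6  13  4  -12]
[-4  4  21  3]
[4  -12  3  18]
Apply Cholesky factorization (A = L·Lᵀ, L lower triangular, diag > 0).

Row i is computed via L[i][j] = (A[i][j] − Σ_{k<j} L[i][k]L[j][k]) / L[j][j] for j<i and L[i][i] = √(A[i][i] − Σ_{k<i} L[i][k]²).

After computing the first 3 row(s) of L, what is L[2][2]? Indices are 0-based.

Step 1: L[0][0] = √(4) = 2.
  L[1][0] = (-6) / L[0][0] = -3.
Step 2: L[1][1] = √(4) = 2.
  L[2][0] = (-4) / L[0][0] = -2.
  L[2][1] = (-2) / L[1][1] = -1.
Step 3: L[2][2] = √(16) = 4.

L[2][2] = 4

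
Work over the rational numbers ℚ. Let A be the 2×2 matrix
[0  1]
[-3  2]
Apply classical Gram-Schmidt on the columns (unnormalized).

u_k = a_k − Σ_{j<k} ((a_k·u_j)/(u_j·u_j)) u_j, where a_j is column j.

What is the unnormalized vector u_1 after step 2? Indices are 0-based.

u_1 = (1, 0)

Step 1: u_0 = a_0 = (0, -3).
Step 2: u_1 = a_1 − (-2/3)·u_0 = (1, 0).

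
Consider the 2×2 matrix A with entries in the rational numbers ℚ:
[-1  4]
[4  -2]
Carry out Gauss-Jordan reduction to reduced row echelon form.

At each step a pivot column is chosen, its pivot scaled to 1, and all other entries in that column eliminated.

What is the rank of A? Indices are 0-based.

rank = 2

step 1: normalize row 0 (÷-1) = (1, -4)
  row 1: subtract 4×row0 = (0, 14)
step 2: normalize row 1 (÷14) = (0, 1)
  row 0: subtract -4×row1 = (1, 0)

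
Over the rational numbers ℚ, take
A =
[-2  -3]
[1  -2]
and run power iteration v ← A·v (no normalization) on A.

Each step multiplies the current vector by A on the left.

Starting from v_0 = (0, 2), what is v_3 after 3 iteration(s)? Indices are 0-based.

v_3 = (-54, 20)

v_0 = (0, 2).
v_1 = A·v_0 = (-6, -4).
v_2 = A·v_1 = (24, 2).
v_3 = A·v_2 = (-54, 20).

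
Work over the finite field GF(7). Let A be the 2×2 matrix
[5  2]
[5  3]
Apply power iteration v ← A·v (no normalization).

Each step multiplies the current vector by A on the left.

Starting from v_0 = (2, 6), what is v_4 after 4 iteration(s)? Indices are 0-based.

v_0 = (2, 6).
v_1 = A·v_0 = (1, 0).
v_2 = A·v_1 = (5, 5).
v_3 = A·v_2 = (0, 5).
v_4 = A·v_3 = (3, 1).

v_4 = (3, 1)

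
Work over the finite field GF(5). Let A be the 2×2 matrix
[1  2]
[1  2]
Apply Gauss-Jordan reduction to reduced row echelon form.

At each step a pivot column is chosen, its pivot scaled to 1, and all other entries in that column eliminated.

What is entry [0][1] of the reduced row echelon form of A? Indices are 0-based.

pivot(0,0)=1: scale R0 → (1, 2)
  clear (1,0): R1 −= (1)R0 → (0, 0)
col 1: no nonzero at/below row 1; advance.

M[0][1] = 2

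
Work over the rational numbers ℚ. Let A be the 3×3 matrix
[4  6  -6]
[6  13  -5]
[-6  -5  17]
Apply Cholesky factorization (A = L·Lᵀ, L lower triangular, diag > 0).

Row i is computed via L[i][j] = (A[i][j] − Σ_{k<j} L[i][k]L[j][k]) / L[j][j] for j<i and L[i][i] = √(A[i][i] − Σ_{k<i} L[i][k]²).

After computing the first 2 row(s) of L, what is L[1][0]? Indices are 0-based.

L[1][0] = 3

Step 1: L[0][0] = √(4) = 2.
  L[1][0] = (6) / L[0][0] = 3.
Step 2: L[1][1] = √(4) = 2.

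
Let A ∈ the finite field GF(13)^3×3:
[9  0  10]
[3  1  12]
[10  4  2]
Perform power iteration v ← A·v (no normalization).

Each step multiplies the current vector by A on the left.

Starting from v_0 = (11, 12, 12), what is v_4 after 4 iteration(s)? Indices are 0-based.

v_4 = (2, 9, 7)

v_0 = (11, 12, 12).
v_1 = A·v_0 = (11, 7, 0).
v_2 = A·v_1 = (8, 1, 8).
v_3 = A·v_2 = (9, 4, 9).
v_4 = A·v_3 = (2, 9, 7).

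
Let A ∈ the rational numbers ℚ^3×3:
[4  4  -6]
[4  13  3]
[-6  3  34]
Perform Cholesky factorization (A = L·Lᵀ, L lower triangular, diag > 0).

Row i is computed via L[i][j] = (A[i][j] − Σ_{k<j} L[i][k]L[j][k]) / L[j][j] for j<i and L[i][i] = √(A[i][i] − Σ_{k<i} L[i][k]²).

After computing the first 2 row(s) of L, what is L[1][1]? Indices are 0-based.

Step 1: L[0][0] = √(4) = 2.
  L[1][0] = (4) / L[0][0] = 2.
Step 2: L[1][1] = √(9) = 3.

L[1][1] = 3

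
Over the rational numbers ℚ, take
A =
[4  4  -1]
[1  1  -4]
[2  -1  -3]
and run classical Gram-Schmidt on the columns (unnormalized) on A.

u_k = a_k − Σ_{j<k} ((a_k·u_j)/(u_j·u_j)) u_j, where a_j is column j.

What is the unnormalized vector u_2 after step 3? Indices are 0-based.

Step 1: u_0 = a_0 = (4, 1, 2).
Step 2: u_1 = a_1 − (5/7)·u_0 = (8/7, 2/7, -17/7).
Step 3: u_2 = a_2 − (-2/3)·u_0 − (35/51)·u_1 = (15/17, -60/17, 0).

u_2 = (15/17, -60/17, 0)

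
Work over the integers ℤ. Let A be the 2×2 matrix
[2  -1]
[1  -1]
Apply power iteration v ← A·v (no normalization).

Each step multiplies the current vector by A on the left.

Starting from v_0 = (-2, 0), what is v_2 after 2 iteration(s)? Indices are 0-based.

v_2 = (-6, -2)

v_0 = (-2, 0).
v_1 = A·v_0 = (-4, -2).
v_2 = A·v_1 = (-6, -2).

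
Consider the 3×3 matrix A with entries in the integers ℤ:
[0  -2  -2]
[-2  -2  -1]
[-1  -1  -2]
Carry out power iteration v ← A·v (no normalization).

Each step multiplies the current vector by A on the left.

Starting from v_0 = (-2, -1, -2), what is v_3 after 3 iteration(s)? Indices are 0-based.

v_0 = (-2, -1, -2).
v_1 = A·v_0 = (6, 8, 7).
v_2 = A·v_1 = (-30, -35, -28).
v_3 = A·v_2 = (126, 158, 121).

v_3 = (126, 158, 121)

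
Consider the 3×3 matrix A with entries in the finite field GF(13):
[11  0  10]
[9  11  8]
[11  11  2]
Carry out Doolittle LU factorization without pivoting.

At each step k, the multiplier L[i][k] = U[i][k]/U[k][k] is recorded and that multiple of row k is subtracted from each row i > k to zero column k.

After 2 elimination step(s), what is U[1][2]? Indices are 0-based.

Step 1: pivot at (0,0) is 11.
  row1 ← row1 − (2)·row0  ⇒  L[1][0]=2, U row1=(0, 11, 1)
  row2 ← row2 − (1)·row0  ⇒  L[2][0]=1, U row2=(0, 11, 5)
Step 2: pivot at (1,1) is 11.
  row2 ← row2 − (1)·row1  ⇒  L[2][1]=1, U row2=(0, 0, 4)

U[1][2] = 1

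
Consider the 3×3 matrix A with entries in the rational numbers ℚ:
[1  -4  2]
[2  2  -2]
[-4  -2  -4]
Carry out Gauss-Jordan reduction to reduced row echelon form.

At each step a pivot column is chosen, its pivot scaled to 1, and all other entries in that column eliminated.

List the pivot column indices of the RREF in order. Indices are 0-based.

step 1: normalize row 0 (÷1) = (1, -4, 2)
  row 1: subtract 2×row0 = (0, 10, -6)
  row 2: subtract -4×row0 = (0, -18, 4)
step 2: normalize row 1 (÷10) = (0, 1, -3/5)
  row 0: subtract -4×row1 = (1, 0, -2/5)
  row 2: subtract -18×row1 = (0, 0, -34/5)
step 3: normalize row 2 (÷-34/5) = (0, 0, 1)
  row 0: subtract -2/5×row2 = (1, 0, 0)
  row 1: subtract -3/5×row2 = (0, 1, 0)

pivot columns: 0, 1, 2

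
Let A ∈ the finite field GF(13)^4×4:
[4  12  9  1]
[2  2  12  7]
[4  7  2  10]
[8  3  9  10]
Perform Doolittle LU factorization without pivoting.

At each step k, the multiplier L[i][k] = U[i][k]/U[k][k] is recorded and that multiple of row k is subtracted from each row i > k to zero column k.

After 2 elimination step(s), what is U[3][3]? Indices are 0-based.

U[3][3] = 8

[col 0] pivot 4
  R1 -= 7*R0 → (0, 9, 1, 0)  (L[1][0] := 7)
  R2 -= 1*R0 → (0, 8, 6, 9)  (L[2][0] := 1)
  R3 -= 2*R0 → (0, 5, 4, 8)  (L[3][0] := 2)
[col 1] pivot 9
  R2 -= 11*R1 → (0, 0, 8, 9)  (L[2][1] := 11)
  R3 -= 2*R1 → (0, 0, 2, 8)  (L[3][1] := 2)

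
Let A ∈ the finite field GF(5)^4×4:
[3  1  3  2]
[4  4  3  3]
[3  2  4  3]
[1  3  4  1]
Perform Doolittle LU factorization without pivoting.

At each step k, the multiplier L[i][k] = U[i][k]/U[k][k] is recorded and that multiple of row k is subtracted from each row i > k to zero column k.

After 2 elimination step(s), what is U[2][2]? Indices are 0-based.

U[2][2] = 2

Step 1: pivot at (0,0) is 3.
  row1 ← row1 − (3)·row0  ⇒  L[1][0]=3, U row1=(0, 1, 4, 2)
  row2 ← row2 − (1)·row0  ⇒  L[2][0]=1, U row2=(0, 1, 1, 1)
  row3 ← row3 − (2)·row0  ⇒  L[3][0]=2, U row3=(0, 1, 3, 2)
Step 2: pivot at (1,1) is 1.
  row2 ← row2 − (1)·row1  ⇒  L[2][1]=1, U row2=(0, 0, 2, 4)
  row3 ← row3 − (1)·row1  ⇒  L[3][1]=1, U row3=(0, 0, 4, 0)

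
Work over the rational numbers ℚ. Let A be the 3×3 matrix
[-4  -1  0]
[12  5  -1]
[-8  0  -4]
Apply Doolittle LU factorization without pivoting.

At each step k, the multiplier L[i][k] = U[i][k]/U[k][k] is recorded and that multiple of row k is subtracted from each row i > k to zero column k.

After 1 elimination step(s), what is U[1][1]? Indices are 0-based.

U[1][1] = 2

k=0: U[0][0]=-4
  eliminate (1,0): mult=-3, new row 1: (0, 2, -1); set L[1][0]=-3
  eliminate (2,0): mult=2, new row 2: (0, 2, -4); set L[2][0]=2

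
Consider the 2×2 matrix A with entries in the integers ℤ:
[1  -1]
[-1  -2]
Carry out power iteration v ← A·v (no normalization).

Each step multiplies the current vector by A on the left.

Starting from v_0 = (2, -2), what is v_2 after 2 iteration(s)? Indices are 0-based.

v_2 = (2, -8)

v_0 = (2, -2).
v_1 = A·v_0 = (4, 2).
v_2 = A·v_1 = (2, -8).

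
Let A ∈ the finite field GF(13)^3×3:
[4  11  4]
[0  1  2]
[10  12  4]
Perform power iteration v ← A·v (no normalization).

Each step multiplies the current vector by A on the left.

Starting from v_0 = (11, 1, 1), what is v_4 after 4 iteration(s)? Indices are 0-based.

v_0 = (11, 1, 1).
v_1 = A·v_0 = (7, 3, 9).
v_2 = A·v_1 = (6, 8, 12).
v_3 = A·v_2 = (4, 6, 9).
v_4 = A·v_3 = (1, 11, 5).

v_4 = (1, 11, 5)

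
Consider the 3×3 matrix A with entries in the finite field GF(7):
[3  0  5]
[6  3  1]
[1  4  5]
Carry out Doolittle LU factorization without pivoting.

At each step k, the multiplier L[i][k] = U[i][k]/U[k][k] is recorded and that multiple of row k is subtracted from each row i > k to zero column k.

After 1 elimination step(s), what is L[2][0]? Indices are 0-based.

Step 1: pivot at (0,0) is 3.
  row1 ← row1 − (2)·row0  ⇒  L[1][0]=2, U row1=(0, 3, 5)
  row2 ← row2 − (5)·row0  ⇒  L[2][0]=5, U row2=(0, 4, 1)

L[2][0] = 5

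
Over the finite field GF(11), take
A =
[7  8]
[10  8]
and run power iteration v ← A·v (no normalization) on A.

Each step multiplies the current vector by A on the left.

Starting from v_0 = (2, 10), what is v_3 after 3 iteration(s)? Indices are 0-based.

v_0 = (2, 10).
v_1 = A·v_0 = (6, 1).
v_2 = A·v_1 = (6, 2).
v_3 = A·v_2 = (3, 10).

v_3 = (3, 10)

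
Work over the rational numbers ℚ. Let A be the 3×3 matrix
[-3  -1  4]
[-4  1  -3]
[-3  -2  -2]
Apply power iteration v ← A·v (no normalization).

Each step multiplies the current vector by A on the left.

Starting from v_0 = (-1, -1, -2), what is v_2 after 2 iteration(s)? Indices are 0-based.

v_2 = (39, -2, -24)

v_0 = (-1, -1, -2).
v_1 = A·v_0 = (-4, 9, 9).
v_2 = A·v_1 = (39, -2, -24).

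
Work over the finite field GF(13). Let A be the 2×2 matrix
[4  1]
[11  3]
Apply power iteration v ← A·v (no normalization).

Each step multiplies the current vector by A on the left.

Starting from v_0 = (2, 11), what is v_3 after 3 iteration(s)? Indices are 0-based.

v_0 = (2, 11).
v_1 = A·v_0 = (6, 3).
v_2 = A·v_1 = (1, 10).
v_3 = A·v_2 = (1, 2).

v_3 = (1, 2)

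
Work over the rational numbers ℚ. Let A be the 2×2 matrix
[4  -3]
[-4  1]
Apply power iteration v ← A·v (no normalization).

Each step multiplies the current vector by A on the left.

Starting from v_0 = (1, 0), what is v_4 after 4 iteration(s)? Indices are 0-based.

v_0 = (1, 0).
v_1 = A·v_0 = (4, -4).
v_2 = A·v_1 = (28, -20).
v_3 = A·v_2 = (172, -132).
v_4 = A·v_3 = (1084, -820).

v_4 = (1084, -820)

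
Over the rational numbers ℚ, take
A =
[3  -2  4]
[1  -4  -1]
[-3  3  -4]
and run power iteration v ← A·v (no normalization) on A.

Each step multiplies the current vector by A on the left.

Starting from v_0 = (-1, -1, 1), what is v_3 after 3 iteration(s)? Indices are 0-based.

v_3 = (21, -20, -22)

v_0 = (-1, -1, 1).
v_1 = A·v_0 = (3, 2, -4).
v_2 = A·v_1 = (-11, -1, 13).
v_3 = A·v_2 = (21, -20, -22).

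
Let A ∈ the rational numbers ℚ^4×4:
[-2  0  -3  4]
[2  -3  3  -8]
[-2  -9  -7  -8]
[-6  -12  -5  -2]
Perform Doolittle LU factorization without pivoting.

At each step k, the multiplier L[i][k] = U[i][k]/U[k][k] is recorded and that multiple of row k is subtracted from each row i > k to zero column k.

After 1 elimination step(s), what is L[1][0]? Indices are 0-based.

[col 0] pivot -2
  R1 -= -1*R0 → (0, -3, 0, -4)  (L[1][0] := -1)
  R2 -= 1*R0 → (0, -9, -4, -12)  (L[2][0] := 1)
  R3 -= 3*R0 → (0, -12, 4, -14)  (L[3][0] := 3)

L[1][0] = -1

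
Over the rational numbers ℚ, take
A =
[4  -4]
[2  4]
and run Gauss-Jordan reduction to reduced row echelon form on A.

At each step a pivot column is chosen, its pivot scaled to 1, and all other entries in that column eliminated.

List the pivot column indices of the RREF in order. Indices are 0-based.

[1] R0 /= 4  ⇒  (1, -1)
     R1 -= 2·R0  ⇒  (0, 6)
[2] R1 /= 6  ⇒  (0, 1)
     R0 -= -1·R1  ⇒  (1, 0)

pivot columns: 0, 1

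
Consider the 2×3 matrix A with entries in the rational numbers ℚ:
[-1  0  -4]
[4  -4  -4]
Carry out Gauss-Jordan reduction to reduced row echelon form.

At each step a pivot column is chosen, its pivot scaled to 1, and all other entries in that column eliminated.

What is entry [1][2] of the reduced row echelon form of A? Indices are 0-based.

M[1][2] = 5

[1] R0 /= -1  ⇒  (1, 0, 4)
     R1 -= 4·R0  ⇒  (0, -4, -20)
[2] R1 /= -4  ⇒  (0, 1, 5)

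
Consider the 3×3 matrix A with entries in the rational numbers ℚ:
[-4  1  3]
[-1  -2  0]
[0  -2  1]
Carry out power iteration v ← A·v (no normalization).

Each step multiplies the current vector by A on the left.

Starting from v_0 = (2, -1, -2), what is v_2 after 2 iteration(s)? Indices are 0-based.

v_0 = (2, -1, -2).
v_1 = A·v_0 = (-15, 0, 0).
v_2 = A·v_1 = (60, 15, 0).

v_2 = (60, 15, 0)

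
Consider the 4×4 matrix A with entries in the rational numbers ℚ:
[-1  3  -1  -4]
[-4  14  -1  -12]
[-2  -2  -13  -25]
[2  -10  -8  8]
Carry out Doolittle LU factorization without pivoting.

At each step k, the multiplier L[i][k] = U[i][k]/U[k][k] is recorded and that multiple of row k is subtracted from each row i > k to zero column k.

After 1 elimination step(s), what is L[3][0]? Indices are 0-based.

L[3][0] = -2

k=0: U[0][0]=-1
  eliminate (1,0): mult=4, new row 1: (0, 2, 3, 4); set L[1][0]=4
  eliminate (2,0): mult=2, new row 2: (0, -8, -11, -17); set L[2][0]=2
  eliminate (3,0): mult=-2, new row 3: (0, -4, -10, 0); set L[3][0]=-2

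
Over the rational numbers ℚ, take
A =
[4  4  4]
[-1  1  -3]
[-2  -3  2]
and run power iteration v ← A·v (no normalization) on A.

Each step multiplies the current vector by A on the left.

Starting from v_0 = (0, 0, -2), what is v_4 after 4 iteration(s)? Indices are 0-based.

v_4 = (-8, 262, -276)

v_0 = (0, 0, -2).
v_1 = A·v_0 = (-8, 6, -4).
v_2 = A·v_1 = (-24, 26, -10).
v_3 = A·v_2 = (-32, 80, -50).
v_4 = A·v_3 = (-8, 262, -276).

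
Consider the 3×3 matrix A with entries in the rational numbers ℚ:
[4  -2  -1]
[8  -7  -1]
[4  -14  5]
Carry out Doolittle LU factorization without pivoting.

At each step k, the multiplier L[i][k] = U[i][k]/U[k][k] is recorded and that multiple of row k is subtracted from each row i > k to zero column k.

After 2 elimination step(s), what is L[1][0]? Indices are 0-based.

L[1][0] = 2

[col 0] pivot 4
  R1 -= 2*R0 → (0, -3, 1)  (L[1][0] := 2)
  R2 -= 1*R0 → (0, -12, 6)  (L[2][0] := 1)
[col 1] pivot -3
  R2 -= 4*R1 → (0, 0, 2)  (L[2][1] := 4)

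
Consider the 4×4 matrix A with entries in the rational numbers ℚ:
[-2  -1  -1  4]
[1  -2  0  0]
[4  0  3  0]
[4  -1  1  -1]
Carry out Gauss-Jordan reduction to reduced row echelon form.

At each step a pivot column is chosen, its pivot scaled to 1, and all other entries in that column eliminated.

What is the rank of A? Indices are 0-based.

[1] R0 /= -2  ⇒  (1, 1/2, 1/2, -2)
     R1 -= 1·R0  ⇒  (0, -5/2, -1/2, 2)
     R2 -= 4·R0  ⇒  (0, -2, 1, 8)
     R3 -= 4·R0  ⇒  (0, -3, -1, 7)
[2] R1 /= -5/2  ⇒  (0, 1, 1/5, -4/5)
     R0 -= 1/2·R1  ⇒  (1, 0, 2/5, -8/5)
     R2 -= -2·R1  ⇒  (0, 0, 7/5, 32/5)
     R3 -= -3·R1  ⇒  (0, 0, -2/5, 23/5)
[3] R2 /= 7/5  ⇒  (0, 0, 1, 32/7)
     R0 -= 2/5·R2  ⇒  (1, 0, 0, -24/7)
     R1 -= 1/5·R2  ⇒  (0, 1, 0, -12/7)
     R3 -= -2/5·R2  ⇒  (0, 0, 0, 45/7)
[4] R3 /= 45/7  ⇒  (0, 0, 0, 1)
     R0 -= -24/7·R3  ⇒  (1, 0, 0, 0)
     R1 -= -12/7·R3  ⇒  (0, 1, 0, 0)
     R2 -= 32/7·R3  ⇒  (0, 0, 1, 0)

rank = 4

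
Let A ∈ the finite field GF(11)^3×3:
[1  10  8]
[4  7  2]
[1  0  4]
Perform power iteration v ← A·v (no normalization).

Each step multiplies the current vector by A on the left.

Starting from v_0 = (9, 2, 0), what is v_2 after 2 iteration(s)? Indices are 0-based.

v_0 = (9, 2, 0).
v_1 = A·v_0 = (7, 6, 9).
v_2 = A·v_1 = (7, 0, 10).

v_2 = (7, 0, 10)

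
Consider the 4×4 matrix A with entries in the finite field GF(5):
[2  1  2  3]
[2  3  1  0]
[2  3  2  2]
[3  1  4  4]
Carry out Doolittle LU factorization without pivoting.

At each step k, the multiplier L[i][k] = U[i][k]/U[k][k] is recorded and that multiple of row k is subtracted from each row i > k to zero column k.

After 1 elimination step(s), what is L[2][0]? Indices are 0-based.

k=0: U[0][0]=2
  eliminate (1,0): mult=1, new row 1: (0, 2, 4, 2); set L[1][0]=1
  eliminate (2,0): mult=1, new row 2: (0, 2, 0, 4); set L[2][0]=1
  eliminate (3,0): mult=4, new row 3: (0, 2, 1, 2); set L[3][0]=4

L[2][0] = 1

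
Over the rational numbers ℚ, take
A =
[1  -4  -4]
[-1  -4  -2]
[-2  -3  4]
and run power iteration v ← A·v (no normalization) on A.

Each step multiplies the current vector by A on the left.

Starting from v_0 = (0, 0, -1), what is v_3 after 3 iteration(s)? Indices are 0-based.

v_0 = (0, 0, -1).
v_1 = A·v_0 = (4, 2, -4).
v_2 = A·v_1 = (12, -4, -30).
v_3 = A·v_2 = (148, 64, -132).

v_3 = (148, 64, -132)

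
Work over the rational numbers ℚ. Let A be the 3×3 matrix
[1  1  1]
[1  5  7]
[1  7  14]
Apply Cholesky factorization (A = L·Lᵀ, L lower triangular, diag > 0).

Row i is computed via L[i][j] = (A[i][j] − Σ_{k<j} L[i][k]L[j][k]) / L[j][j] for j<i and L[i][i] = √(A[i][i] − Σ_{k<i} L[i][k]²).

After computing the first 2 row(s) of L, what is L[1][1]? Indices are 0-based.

L[1][1] = 2

Step 1: L[0][0] = √(1) = 1.
  L[1][0] = (1) / L[0][0] = 1.
Step 2: L[1][1] = √(4) = 2.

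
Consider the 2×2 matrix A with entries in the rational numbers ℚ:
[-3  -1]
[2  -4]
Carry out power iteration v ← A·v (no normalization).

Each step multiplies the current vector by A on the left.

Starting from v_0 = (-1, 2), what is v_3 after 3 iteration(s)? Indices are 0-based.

v_0 = (-1, 2).
v_1 = A·v_0 = (1, -10).
v_2 = A·v_1 = (7, 42).
v_3 = A·v_2 = (-63, -154).

v_3 = (-63, -154)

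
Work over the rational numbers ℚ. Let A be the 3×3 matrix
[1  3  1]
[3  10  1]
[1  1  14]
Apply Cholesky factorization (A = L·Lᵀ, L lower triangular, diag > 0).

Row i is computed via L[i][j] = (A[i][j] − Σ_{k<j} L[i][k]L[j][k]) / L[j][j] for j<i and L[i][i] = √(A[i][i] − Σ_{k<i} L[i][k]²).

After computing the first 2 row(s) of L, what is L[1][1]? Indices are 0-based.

Step 1: L[0][0] = √(1) = 1.
  L[1][0] = (3) / L[0][0] = 3.
Step 2: L[1][1] = √(1) = 1.

L[1][1] = 1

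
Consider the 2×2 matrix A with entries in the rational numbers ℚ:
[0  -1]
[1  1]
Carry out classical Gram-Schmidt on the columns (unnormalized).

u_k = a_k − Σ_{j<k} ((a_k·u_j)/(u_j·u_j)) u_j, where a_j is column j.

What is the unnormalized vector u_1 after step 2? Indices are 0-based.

u_1 = (-1, 0)

Step 1: u_0 = a_0 = (0, 1).
Step 2: u_1 = a_1 − (1)·u_0 = (-1, 0).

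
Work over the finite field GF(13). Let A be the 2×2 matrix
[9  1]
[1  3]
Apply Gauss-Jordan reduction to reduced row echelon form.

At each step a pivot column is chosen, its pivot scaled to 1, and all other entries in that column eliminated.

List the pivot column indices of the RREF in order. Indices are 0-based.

step 1: normalize row 0 (÷9) = (1, 3)
  row 1: subtract 1×row0 = (0, 0)
skip col 1 (zero from row 1)

pivot columns: 0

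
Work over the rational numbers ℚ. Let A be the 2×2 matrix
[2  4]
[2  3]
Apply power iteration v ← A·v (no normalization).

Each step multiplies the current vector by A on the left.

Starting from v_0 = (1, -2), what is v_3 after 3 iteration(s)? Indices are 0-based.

v_3 = (-152, -128)

v_0 = (1, -2).
v_1 = A·v_0 = (-6, -4).
v_2 = A·v_1 = (-28, -24).
v_3 = A·v_2 = (-152, -128).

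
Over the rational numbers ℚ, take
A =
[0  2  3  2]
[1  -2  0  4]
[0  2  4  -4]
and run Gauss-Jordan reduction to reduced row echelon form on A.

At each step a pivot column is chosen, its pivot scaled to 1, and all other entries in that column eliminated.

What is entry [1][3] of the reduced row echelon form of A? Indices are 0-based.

[1] R0 <-> R1
[1] R0 /= 1  ⇒  (1, -2, 0, 4)
[2] R1 /= 2  ⇒  (0, 1, 3/2, 1)
     R0 -= -2·R1  ⇒  (1, 0, 3, 6)
     R2 -= 2·R1  ⇒  (0, 0, 1, -6)
[3] R2 /= 1  ⇒  (0, 0, 1, -6)
     R0 -= 3·R2  ⇒  (1, 0, 0, 24)
     R1 -= 3/2·R2  ⇒  (0, 1, 0, 10)

M[1][3] = 10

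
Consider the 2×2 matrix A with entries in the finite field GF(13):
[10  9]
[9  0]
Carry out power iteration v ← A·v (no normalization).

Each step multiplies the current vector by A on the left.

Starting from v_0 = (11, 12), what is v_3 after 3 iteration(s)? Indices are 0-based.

v_3 = (8, 1)

v_0 = (11, 12).
v_1 = A·v_0 = (10, 8).
v_2 = A·v_1 = (3, 12).
v_3 = A·v_2 = (8, 1).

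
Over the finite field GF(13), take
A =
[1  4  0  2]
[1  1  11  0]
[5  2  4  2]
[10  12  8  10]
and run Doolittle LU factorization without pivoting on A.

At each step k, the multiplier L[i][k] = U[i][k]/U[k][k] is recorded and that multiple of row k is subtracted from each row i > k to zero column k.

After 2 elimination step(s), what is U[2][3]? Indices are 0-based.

U[2][3] = 4

[col 0] pivot 1
  R1 -= 1*R0 → (0, 10, 11, 11)  (L[1][0] := 1)
  R2 -= 5*R0 → (0, 8, 4, 5)  (L[2][0] := 5)
  R3 -= 10*R0 → (0, 11, 8, 3)  (L[3][0] := 10)
[col 1] pivot 10
  R2 -= 6*R1 → (0, 0, 3, 4)  (L[2][1] := 6)
  R3 -= 5*R1 → (0, 0, 5, 0)  (L[3][1] := 5)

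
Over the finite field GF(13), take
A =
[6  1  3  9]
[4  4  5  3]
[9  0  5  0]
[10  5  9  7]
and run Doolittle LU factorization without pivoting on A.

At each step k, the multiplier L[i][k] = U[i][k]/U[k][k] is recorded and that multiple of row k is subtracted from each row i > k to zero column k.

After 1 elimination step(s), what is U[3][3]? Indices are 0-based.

k=0: U[0][0]=6
  eliminate (1,0): mult=5, new row 1: (0, 12, 3, 10); set L[1][0]=5
  eliminate (2,0): mult=8, new row 2: (0, 5, 7, 6); set L[2][0]=8
  eliminate (3,0): mult=6, new row 3: (0, 12, 4, 5); set L[3][0]=6

U[3][3] = 5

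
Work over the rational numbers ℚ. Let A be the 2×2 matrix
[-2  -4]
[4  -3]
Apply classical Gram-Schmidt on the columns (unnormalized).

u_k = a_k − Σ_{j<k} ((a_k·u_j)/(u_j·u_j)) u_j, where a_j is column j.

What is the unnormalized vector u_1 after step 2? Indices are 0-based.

Step 1: u_0 = a_0 = (-2, 4).
Step 2: u_1 = a_1 − (-1/5)·u_0 = (-22/5, -11/5).

u_1 = (-22/5, -11/5)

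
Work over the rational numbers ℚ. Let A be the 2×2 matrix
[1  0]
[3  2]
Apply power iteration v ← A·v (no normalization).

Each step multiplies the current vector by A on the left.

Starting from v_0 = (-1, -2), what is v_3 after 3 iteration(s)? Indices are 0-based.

v_0 = (-1, -2).
v_1 = A·v_0 = (-1, -7).
v_2 = A·v_1 = (-1, -17).
v_3 = A·v_2 = (-1, -37).

v_3 = (-1, -37)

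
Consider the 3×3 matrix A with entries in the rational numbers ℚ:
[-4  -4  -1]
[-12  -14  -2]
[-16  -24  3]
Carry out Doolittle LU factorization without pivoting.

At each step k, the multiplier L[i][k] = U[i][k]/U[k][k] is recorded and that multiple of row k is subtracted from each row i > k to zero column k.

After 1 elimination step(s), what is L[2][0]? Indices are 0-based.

L[2][0] = 4

[col 0] pivot -4
  R1 -= 3*R0 → (0, -2, 1)  (L[1][0] := 3)
  R2 -= 4*R0 → (0, -8, 7)  (L[2][0] := 4)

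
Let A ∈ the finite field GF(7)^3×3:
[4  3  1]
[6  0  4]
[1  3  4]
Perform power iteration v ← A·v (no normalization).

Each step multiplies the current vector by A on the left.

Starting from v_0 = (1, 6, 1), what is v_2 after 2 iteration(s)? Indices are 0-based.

v_2 = (5, 6, 5)

v_0 = (1, 6, 1).
v_1 = A·v_0 = (2, 3, 2).
v_2 = A·v_1 = (5, 6, 5).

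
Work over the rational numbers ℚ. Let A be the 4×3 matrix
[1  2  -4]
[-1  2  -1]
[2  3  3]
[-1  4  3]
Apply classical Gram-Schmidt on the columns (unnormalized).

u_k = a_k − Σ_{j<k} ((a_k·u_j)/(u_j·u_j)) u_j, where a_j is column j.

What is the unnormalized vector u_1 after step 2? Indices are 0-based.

u_1 = (12/7, 16/7, 17/7, 30/7)

Step 1: u_0 = a_0 = (1, -1, 2, -1).
Step 2: u_1 = a_1 − (2/7)·u_0 = (12/7, 16/7, 17/7, 30/7).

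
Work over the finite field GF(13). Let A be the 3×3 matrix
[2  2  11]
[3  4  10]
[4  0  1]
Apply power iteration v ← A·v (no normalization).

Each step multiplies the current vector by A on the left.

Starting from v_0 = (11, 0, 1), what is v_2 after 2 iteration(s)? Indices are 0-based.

v_0 = (11, 0, 1).
v_1 = A·v_0 = (7, 4, 6).
v_2 = A·v_1 = (10, 6, 8).

v_2 = (10, 6, 8)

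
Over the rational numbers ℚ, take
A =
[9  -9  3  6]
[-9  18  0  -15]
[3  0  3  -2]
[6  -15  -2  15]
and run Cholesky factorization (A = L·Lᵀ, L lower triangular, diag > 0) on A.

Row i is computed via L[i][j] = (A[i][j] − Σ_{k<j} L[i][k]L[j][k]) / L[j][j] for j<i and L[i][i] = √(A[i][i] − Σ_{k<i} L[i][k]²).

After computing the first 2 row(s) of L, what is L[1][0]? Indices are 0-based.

Step 1: L[0][0] = √(9) = 3.
  L[1][0] = (-9) / L[0][0] = -3.
Step 2: L[1][1] = √(9) = 3.

L[1][0] = -3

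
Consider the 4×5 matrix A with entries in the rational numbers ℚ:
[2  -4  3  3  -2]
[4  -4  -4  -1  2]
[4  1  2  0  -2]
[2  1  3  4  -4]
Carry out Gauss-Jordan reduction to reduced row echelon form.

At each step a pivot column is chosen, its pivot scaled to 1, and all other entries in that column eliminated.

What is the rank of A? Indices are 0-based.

rank = 4

step 1: normalize row 0 (÷2) = (1, -2, 3/2, 3/2, -1)
  row 1: subtract 4×row0 = (0, 4, -10, -7, 6)
  row 2: subtract 4×row0 = (0, 9, -4, -6, 2)
  row 3: subtract 2×row0 = (0, 5, 0, 1, -2)
step 2: normalize row 1 (÷4) = (0, 1, -5/2, -7/4, 3/2)
  row 0: subtract -2×row1 = (1, 0, -7/2, -2, 2)
  row 2: subtract 9×row1 = (0, 0, 37/2, 39/4, -23/2)
  row 3: subtract 5×row1 = (0, 0, 25/2, 39/4, -19/2)
step 3: normalize row 2 (÷37/2) = (0, 0, 1, 39/74, -23/37)
  row 0: subtract -7/2×row2 = (1, 0, 0, -23/148, -13/74)
  row 1: subtract -5/2×row2 = (0, 1, 0, -16/37, -2/37)
  row 3: subtract 25/2×row2 = (0, 0, 0, 117/37, -64/37)
step 4: normalize row 3 (÷117/37) = (0, 0, 0, 1, -64/117)
  row 0: subtract -23/148×row3 = (1, 0, 0, 0, -61/234)
  row 1: subtract -16/37×row3 = (0, 1, 0, 0, -34/117)
  row 2: subtract 39/74×row3 = (0, 0, 1, 0, -1/3)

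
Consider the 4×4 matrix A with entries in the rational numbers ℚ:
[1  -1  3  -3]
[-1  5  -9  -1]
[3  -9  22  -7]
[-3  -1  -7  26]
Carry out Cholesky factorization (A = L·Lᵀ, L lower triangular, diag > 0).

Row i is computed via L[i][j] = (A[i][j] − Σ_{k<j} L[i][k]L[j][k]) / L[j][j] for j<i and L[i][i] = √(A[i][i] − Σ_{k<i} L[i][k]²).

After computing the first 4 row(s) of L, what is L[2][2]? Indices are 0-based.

Step 1: L[0][0] = √(1) = 1.
  L[1][0] = (-1) / L[0][0] = -1.
Step 2: L[1][1] = √(4) = 2.
  L[2][0] = (3) / L[0][0] = 3.
  L[2][1] = (-6) / L[1][1] = -3.
Step 3: L[2][2] = √(4) = 2.
  L[3][0] = (-3) / L[0][0] = -3.
  L[3][1] = (-4) / L[1][1] = -2.
  L[3][2] = (-4) / L[2][2] = -2.
Step 4: L[3][3] = √(9) = 3.

L[2][2] = 2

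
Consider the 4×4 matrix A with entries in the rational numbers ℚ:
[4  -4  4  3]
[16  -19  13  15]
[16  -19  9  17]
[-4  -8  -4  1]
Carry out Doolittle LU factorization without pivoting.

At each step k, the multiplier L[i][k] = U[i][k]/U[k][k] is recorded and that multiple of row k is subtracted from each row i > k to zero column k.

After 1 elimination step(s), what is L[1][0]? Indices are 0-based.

L[1][0] = 4

k=0: U[0][0]=4
  eliminate (1,0): mult=4, new row 1: (0, -3, -3, 3); set L[1][0]=4
  eliminate (2,0): mult=4, new row 2: (0, -3, -7, 5); set L[2][0]=4
  eliminate (3,0): mult=-1, new row 3: (0, -12, 0, 4); set L[3][0]=-1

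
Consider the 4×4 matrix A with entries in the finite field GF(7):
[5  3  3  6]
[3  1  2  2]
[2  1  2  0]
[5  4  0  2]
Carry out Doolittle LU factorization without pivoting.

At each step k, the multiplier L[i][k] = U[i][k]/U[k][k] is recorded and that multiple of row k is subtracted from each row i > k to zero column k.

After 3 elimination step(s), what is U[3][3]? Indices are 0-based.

U[3][3] = 3

k=0: U[0][0]=5
  eliminate (1,0): mult=2, new row 1: (0, 2, 3, 4); set L[1][0]=2
  eliminate (2,0): mult=6, new row 2: (0, 4, 5, 6); set L[2][0]=6
  eliminate (3,0): mult=1, new row 3: (0, 1, 4, 3); set L[3][0]=1
k=1: U[1][1]=2
  eliminate (2,1): mult=2, new row 2: (0, 0, 6, 5); set L[2][1]=2
  eliminate (3,1): mult=4, new row 3: (0, 0, 6, 1); set L[3][1]=4
k=2: U[2][2]=6
  eliminate (3,2): mult=1, new row 3: (0, 0, 0, 3); set L[3][2]=1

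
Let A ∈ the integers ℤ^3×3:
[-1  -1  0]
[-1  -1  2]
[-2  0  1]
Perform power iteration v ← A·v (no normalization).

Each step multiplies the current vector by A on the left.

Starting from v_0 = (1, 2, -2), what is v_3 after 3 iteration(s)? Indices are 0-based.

v_3 = (-12, -8, -18)

v_0 = (1, 2, -2).
v_1 = A·v_0 = (-3, -7, -4).
v_2 = A·v_1 = (10, 2, 2).
v_3 = A·v_2 = (-12, -8, -18).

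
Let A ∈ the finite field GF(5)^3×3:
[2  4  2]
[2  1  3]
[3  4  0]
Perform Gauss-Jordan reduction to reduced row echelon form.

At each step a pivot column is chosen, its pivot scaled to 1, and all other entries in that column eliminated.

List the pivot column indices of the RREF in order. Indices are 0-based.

step 1: normalize row 0 (÷2) = (1, 2, 1)
  row 1: subtract 2×row0 = (0, 2, 1)
  row 2: subtract 3×row0 = (0, 3, 2)
step 2: normalize row 1 (÷2) = (0, 1, 3)
  row 0: subtract 2×row1 = (1, 0, 0)
  row 2: subtract 3×row1 = (0, 0, 3)
step 3: normalize row 2 (÷3) = (0, 0, 1)
  row 1: subtract 3×row2 = (0, 1, 0)

pivot columns: 0, 1, 2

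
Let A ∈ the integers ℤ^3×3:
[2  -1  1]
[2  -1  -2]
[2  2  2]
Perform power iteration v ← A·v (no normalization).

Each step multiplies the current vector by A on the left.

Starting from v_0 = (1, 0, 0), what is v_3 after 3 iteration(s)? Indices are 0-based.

v_3 = (22, -14, 28)

v_0 = (1, 0, 0).
v_1 = A·v_0 = (2, 2, 2).
v_2 = A·v_1 = (4, -2, 12).
v_3 = A·v_2 = (22, -14, 28).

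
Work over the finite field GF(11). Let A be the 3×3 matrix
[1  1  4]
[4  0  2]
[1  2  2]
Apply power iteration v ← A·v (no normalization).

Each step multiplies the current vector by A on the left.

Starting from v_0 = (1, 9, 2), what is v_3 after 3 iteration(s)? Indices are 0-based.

v_3 = (6, 5, 8)

v_0 = (1, 9, 2).
v_1 = A·v_0 = (7, 8, 1).
v_2 = A·v_1 = (8, 8, 3).
v_3 = A·v_2 = (6, 5, 8).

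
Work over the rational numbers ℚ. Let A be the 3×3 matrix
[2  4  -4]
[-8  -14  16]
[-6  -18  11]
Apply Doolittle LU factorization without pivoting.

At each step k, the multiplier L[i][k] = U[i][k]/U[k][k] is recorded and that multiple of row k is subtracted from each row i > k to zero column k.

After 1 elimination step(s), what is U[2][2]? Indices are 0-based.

k=0: U[0][0]=2
  eliminate (1,0): mult=-4, new row 1: (0, 2, 0); set L[1][0]=-4
  eliminate (2,0): mult=-3, new row 2: (0, -6, -1); set L[2][0]=-3

U[2][2] = -1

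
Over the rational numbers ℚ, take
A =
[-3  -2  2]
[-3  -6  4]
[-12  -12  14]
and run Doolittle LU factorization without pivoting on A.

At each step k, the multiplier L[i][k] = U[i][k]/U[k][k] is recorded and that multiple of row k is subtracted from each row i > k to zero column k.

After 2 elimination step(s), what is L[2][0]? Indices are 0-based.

L[2][0] = 4

Step 1: pivot at (0,0) is -3.
  row1 ← row1 − (1)·row0  ⇒  L[1][0]=1, U row1=(0, -4, 2)
  row2 ← row2 − (4)·row0  ⇒  L[2][0]=4, U row2=(0, -4, 6)
Step 2: pivot at (1,1) is -4.
  row2 ← row2 − (1)·row1  ⇒  L[2][1]=1, U row2=(0, 0, 4)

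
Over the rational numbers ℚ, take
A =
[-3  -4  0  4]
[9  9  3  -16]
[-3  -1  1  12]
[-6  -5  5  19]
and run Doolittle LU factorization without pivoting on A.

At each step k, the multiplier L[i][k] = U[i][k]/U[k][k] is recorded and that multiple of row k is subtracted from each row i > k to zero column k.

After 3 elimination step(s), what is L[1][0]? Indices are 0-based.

Step 1: pivot at (0,0) is -3.
  row1 ← row1 − (-3)·row0  ⇒  L[1][0]=-3, U row1=(0, -3, 3, -4)
  row2 ← row2 − (1)·row0  ⇒  L[2][0]=1, U row2=(0, 3, 1, 8)
  row3 ← row3 − (2)·row0  ⇒  L[3][0]=2, U row3=(0, 3, 5, 11)
Step 2: pivot at (1,1) is -3.
  row2 ← row2 − (-1)·row1  ⇒  L[2][1]=-1, U row2=(0, 0, 4, 4)
  row3 ← row3 − (-1)·row1  ⇒  L[3][1]=-1, U row3=(0, 0, 8, 7)
Step 3: pivot at (2,2) is 4.
  row3 ← row3 − (2)·row2  ⇒  L[3][2]=2, U row3=(0, 0, 0, -1)

L[1][0] = -3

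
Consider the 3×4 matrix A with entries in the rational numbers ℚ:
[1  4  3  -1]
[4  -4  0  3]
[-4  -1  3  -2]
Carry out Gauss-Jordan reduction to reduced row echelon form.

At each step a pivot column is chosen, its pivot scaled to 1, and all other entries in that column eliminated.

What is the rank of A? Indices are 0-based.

rank = 3

pivot(0,0)=1: scale R0 → (1, 4, 3, -1)
  clear (1,0): R1 −= (4)R0 → (0, -20, -12, 7)
  clear (2,0): R2 −= (-4)R0 → (0, 15, 15, -6)
pivot(1,1)=-20: scale R1 → (0, 1, 3/5, -7/20)
  clear (0,1): R0 −= (4)R1 → (1, 0, 3/5, 2/5)
  clear (2,1): R2 −= (15)R1 → (0, 0, 6, -3/4)
pivot(2,2)=6: scale R2 → (0, 0, 1, -1/8)
  clear (0,2): R0 −= (3/5)R2 → (1, 0, 0, 19/40)
  clear (1,2): R1 −= (3/5)R2 → (0, 1, 0, -11/40)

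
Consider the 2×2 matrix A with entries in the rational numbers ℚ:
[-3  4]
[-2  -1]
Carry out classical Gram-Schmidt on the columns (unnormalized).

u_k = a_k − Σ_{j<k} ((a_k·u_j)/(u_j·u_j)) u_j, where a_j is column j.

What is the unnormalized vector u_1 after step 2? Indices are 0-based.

Step 1: u_0 = a_0 = (-3, -2).
Step 2: u_1 = a_1 − (-10/13)·u_0 = (22/13, -33/13).

u_1 = (22/13, -33/13)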